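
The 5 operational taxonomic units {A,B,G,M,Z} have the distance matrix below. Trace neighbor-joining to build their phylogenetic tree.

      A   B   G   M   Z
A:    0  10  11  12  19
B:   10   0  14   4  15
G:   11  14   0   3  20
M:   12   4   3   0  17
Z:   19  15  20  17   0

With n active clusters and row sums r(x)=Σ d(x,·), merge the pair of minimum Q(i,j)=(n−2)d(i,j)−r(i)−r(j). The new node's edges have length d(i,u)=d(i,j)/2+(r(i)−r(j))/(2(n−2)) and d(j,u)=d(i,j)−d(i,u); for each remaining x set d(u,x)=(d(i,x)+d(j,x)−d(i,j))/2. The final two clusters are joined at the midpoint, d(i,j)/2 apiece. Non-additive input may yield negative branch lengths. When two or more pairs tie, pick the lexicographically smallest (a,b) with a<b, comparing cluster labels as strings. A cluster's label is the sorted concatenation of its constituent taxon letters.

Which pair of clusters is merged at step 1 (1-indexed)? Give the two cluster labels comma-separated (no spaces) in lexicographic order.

G,M

iteration 1: select G,M (d=3, Q=-75); attach at lengths (7/2, -1/2); label the merged cluster GM
  updated: d(A,GM)=10, d(B,GM)=15/2, d(GM,Z)=17
iteration 2: select A,GM (d=10, Q=-107/2); attach at lengths (49/8, 31/8); label the merged cluster AGM
  updated: d(AGM,B)=15/4, d(AGM,Z)=13
iteration 3: select AGM,B (d=15/4, Q=-127/4); attach at lengths (7/8, 23/8); label the merged cluster ABGM
  updated: d(ABGM,Z)=97/8
iteration 4: select ABGM,Z (d=97/8); attach at lengths (97/16, 97/16); label the merged cluster ABGMZ
final tree: (((A:49/8,(G:7/2,M:-1/2):31/8):7/8,B:23/8):97/16,Z:97/16)
total length: 231/8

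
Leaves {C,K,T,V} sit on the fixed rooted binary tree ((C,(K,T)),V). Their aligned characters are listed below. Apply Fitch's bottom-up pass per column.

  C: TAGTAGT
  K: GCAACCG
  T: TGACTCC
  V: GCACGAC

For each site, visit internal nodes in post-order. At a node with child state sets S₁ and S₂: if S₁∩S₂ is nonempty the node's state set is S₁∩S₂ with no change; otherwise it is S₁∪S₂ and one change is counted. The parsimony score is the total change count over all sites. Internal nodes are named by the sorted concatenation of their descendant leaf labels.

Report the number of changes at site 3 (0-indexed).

2

[col 0] KT: children K:{G}, T:{T} ∪→ {G,T}; cost 1
[col 0] CKT: children C:{T}, KT:{G,T} ∩→ {T}; cost 0
[col 0] CKTV: children CKT:{T}, V:{G} ∪→ {G,T}; cost 1
[col 1] KT: children K:{C}, T:{G} ∪→ {C,G}; cost 1
[col 1] CKT: children C:{A}, KT:{C,G} ∪→ {A,C,G}; cost 1
[col 1] CKTV: children CKT:{A,C,G}, V:{C} ∩→ {C}; cost 0
[col 2] KT: children K:{A}, T:{A} ∩→ {A}; cost 0
[col 2] CKT: children C:{G}, KT:{A} ∪→ {A,G}; cost 1
[col 2] CKTV: children CKT:{A,G}, V:{A} ∩→ {A}; cost 0
[col 3] KT: children K:{A}, T:{C} ∪→ {A,C}; cost 1
[col 3] CKT: children C:{T}, KT:{A,C} ∪→ {A,C,T}; cost 1
[col 3] CKTV: children CKT:{A,C,T}, V:{C} ∩→ {C}; cost 0
[col 4] KT: children K:{C}, T:{T} ∪→ {C,T}; cost 1
[col 4] CKT: children C:{A}, KT:{C,T} ∪→ {A,C,T}; cost 1
[col 4] CKTV: children CKT:{A,C,T}, V:{G} ∪→ {A,C,G,T}; cost 1
[col 5] KT: children K:{C}, T:{C} ∩→ {C}; cost 0
[col 5] CKT: children C:{G}, KT:{C} ∪→ {C,G}; cost 1
[col 5] CKTV: children CKT:{C,G}, V:{A} ∪→ {A,C,G}; cost 1
[col 6] KT: children K:{G}, T:{C} ∪→ {C,G}; cost 1
[col 6] CKT: children C:{T}, KT:{C,G} ∪→ {C,G,T}; cost 1
[col 6] CKTV: children CKT:{C,G,T}, V:{C} ∩→ {C}; cost 0
per-site changes: [2, 2, 1, 2, 3, 2, 2]; total = 14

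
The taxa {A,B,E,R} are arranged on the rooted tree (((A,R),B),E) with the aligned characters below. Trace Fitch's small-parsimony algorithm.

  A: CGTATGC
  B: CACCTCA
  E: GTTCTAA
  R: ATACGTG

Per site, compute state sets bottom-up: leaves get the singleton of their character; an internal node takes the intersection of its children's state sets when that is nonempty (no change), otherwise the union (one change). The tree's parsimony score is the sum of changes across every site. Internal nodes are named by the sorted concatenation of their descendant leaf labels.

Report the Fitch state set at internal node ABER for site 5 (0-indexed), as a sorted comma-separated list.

site 0, node AR: A={C} ∪ R={A} → {A,C} (+1)
site 0, node ABR: AR={A,C} ∩ B={C} → {C} (+0)
site 0, node ABER: ABR={C} ∪ E={G} → {C,G} (+1)
site 1, node AR: A={G} ∪ R={T} → {G,T} (+1)
site 1, node ABR: AR={G,T} ∪ B={A} → {A,G,T} (+1)
site 1, node ABER: ABR={A,G,T} ∩ E={T} → {T} (+0)
site 2, node AR: A={T} ∪ R={A} → {A,T} (+1)
site 2, node ABR: AR={A,T} ∪ B={C} → {A,C,T} (+1)
site 2, node ABER: ABR={A,C,T} ∩ E={T} → {T} (+0)
site 3, node AR: A={A} ∪ R={C} → {A,C} (+1)
site 3, node ABR: AR={A,C} ∩ B={C} → {C} (+0)
site 3, node ABER: ABR={C} ∩ E={C} → {C} (+0)
site 4, node AR: A={T} ∪ R={G} → {G,T} (+1)
site 4, node ABR: AR={G,T} ∩ B={T} → {T} (+0)
site 4, node ABER: ABR={T} ∩ E={T} → {T} (+0)
site 5, node AR: A={G} ∪ R={T} → {G,T} (+1)
site 5, node ABR: AR={G,T} ∪ B={C} → {C,G,T} (+1)
site 5, node ABER: ABR={C,G,T} ∪ E={A} → {A,C,G,T} (+1)
site 6, node AR: A={C} ∪ R={G} → {C,G} (+1)
site 6, node ABR: AR={C,G} ∪ B={A} → {A,C,G} (+1)
site 6, node ABER: ABR={A,C,G} ∩ E={A} → {A} (+0)
per-site changes: [2, 2, 2, 1, 1, 3, 2]; total = 13

A,C,G,T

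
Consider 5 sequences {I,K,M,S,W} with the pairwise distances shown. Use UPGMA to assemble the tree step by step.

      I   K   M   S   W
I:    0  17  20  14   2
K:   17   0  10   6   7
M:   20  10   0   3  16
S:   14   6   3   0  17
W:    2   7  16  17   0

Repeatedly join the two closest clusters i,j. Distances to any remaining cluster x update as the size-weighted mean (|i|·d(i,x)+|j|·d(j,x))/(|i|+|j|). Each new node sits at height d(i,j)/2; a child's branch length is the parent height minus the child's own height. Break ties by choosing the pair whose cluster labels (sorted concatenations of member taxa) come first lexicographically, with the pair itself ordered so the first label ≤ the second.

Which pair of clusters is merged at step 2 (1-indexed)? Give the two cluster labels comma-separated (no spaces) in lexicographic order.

M,S

iteration 1: select I,W (d=2); attach at lengths (1, 1); label the merged cluster IW
  updated: d(IW,K)=12, d(IW,M)=18, d(IW,S)=31/2
iteration 2: select M,S (d=3); attach at lengths (3/2, 3/2); label the merged cluster MS
  updated: d(IW,MS)=67/4, d(K,MS)=8
iteration 3: select K,MS (d=8); attach at lengths (4, 5/2); label the merged cluster KMS
  updated: d(IW,KMS)=91/6
iteration 4: select IW,KMS (d=91/6); attach at lengths (79/12, 43/12); label the merged cluster IKMSW
final tree: ((I:1,W:1):79/12,(K:4,(M:3/2,S:3/2):5/2):43/12)
total length: 65/3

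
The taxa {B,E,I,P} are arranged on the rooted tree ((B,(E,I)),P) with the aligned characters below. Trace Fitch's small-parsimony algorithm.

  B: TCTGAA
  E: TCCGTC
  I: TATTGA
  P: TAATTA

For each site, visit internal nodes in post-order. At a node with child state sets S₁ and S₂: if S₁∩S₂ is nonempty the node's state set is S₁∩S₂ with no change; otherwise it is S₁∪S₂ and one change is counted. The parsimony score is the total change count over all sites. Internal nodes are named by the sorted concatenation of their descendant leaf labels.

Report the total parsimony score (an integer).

9

site 0, node EI: E={T} ∩ I={T} → {T} (+0)
site 0, node BEI: B={T} ∩ EI={T} → {T} (+0)
site 0, node BEIP: BEI={T} ∩ P={T} → {T} (+0)
site 1, node EI: E={C} ∪ I={A} → {A,C} (+1)
site 1, node BEI: B={C} ∩ EI={A,C} → {C} (+0)
site 1, node BEIP: BEI={C} ∪ P={A} → {A,C} (+1)
site 2, node EI: E={C} ∪ I={T} → {C,T} (+1)
site 2, node BEI: B={T} ∩ EI={C,T} → {T} (+0)
site 2, node BEIP: BEI={T} ∪ P={A} → {A,T} (+1)
site 3, node EI: E={G} ∪ I={T} → {G,T} (+1)
site 3, node BEI: B={G} ∩ EI={G,T} → {G} (+0)
site 3, node BEIP: BEI={G} ∪ P={T} → {G,T} (+1)
site 4, node EI: E={T} ∪ I={G} → {G,T} (+1)
site 4, node BEI: B={A} ∪ EI={G,T} → {A,G,T} (+1)
site 4, node BEIP: BEI={A,G,T} ∩ P={T} → {T} (+0)
site 5, node EI: E={C} ∪ I={A} → {A,C} (+1)
site 5, node BEI: B={A} ∩ EI={A,C} → {A} (+0)
site 5, node BEIP: BEI={A} ∩ P={A} → {A} (+0)
per-site changes: [0, 2, 2, 2, 2, 1]; total = 9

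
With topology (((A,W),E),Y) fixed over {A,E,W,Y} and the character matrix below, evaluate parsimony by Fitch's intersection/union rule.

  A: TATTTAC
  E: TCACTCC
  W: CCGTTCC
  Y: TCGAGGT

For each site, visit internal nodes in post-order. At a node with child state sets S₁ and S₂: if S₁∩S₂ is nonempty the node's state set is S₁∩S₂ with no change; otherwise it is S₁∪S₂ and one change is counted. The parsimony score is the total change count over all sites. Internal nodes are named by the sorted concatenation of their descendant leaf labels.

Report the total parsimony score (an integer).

site 0, node AW: A={T} ∪ W={C} → {C,T} (+1)
site 0, node AEW: AW={C,T} ∩ E={T} → {T} (+0)
site 0, node AEWY: AEW={T} ∩ Y={T} → {T} (+0)
site 1, node AW: A={A} ∪ W={C} → {A,C} (+1)
site 1, node AEW: AW={A,C} ∩ E={C} → {C} (+0)
site 1, node AEWY: AEW={C} ∩ Y={C} → {C} (+0)
site 2, node AW: A={T} ∪ W={G} → {G,T} (+1)
site 2, node AEW: AW={G,T} ∪ E={A} → {A,G,T} (+1)
site 2, node AEWY: AEW={A,G,T} ∩ Y={G} → {G} (+0)
site 3, node AW: A={T} ∩ W={T} → {T} (+0)
site 3, node AEW: AW={T} ∪ E={C} → {C,T} (+1)
site 3, node AEWY: AEW={C,T} ∪ Y={A} → {A,C,T} (+1)
site 4, node AW: A={T} ∩ W={T} → {T} (+0)
site 4, node AEW: AW={T} ∩ E={T} → {T} (+0)
site 4, node AEWY: AEW={T} ∪ Y={G} → {G,T} (+1)
site 5, node AW: A={A} ∪ W={C} → {A,C} (+1)
site 5, node AEW: AW={A,C} ∩ E={C} → {C} (+0)
site 5, node AEWY: AEW={C} ∪ Y={G} → {C,G} (+1)
site 6, node AW: A={C} ∩ W={C} → {C} (+0)
site 6, node AEW: AW={C} ∩ E={C} → {C} (+0)
site 6, node AEWY: AEW={C} ∪ Y={T} → {C,T} (+1)
per-site changes: [1, 1, 2, 2, 1, 2, 1]; total = 10

10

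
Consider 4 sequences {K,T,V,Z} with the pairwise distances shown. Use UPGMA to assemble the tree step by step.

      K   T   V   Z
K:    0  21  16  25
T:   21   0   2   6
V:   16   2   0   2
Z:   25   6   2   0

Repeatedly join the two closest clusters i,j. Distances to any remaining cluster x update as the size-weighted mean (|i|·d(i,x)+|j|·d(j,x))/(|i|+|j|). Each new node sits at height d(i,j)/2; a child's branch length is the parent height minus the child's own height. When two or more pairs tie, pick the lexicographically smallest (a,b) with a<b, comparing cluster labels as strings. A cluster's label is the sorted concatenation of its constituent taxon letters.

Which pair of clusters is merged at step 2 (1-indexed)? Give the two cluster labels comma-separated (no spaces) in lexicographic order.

iteration 1: select T,V (d=2); attach at lengths (1, 1); label the merged cluster TV
  updated: d(K,TV)=37/2, d(TV,Z)=4
iteration 2: select TV,Z (d=4); attach at lengths (1, 2); label the merged cluster TVZ
  updated: d(K,TVZ)=62/3
iteration 3: select K,TVZ (d=62/3); attach at lengths (31/3, 25/3); label the merged cluster KTVZ
final tree: (K:31/3,((T:1,V:1):1,Z:2):25/3)
total length: 71/3

TV,Z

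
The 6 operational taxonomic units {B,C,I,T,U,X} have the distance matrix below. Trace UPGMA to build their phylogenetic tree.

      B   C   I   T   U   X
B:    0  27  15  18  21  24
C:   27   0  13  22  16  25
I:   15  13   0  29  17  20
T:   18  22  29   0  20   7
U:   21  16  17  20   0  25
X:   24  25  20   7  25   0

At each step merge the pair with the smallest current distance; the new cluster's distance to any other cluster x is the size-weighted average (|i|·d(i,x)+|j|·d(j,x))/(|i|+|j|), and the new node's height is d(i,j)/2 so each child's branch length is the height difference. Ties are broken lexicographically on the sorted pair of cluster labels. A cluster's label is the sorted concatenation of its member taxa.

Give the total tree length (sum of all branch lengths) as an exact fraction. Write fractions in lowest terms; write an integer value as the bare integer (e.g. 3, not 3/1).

1. join T+X (d=7) ⇒ TX; edges |T|=7/2, |X|=7/2
  updated: d(B,TX)=21, d(C,TX)=47/2, d(I,TX)=49/2, d(TX,U)=45/2
2. join C+I (d=13) ⇒ CI; edges |C|=13/2, |I|=13/2
  updated: d(B,CI)=21, d(CI,TX)=24, d(CI,U)=33/2
3. join CI+U (d=33/2) ⇒ CIU; edges |CI|=7/4, |U|=33/4
  updated: d(B,CIU)=21, d(CIU,TX)=47/2
4. join B+CIU (d=21) ⇒ BCIU; edges |B|=21/2, |CIU|=9/4
  updated: d(BCIU,TX)=183/8
5. join BCIU+TX (d=183/8) ⇒ BCITUX; edges |BCIU|=15/16, |TX|=127/16
final tree: ((B:21/2,((C:13/2,I:13/2):7/4,U:33/4):9/4):15/16,(T:7/2,X:7/2):127/16)
total length: 413/8

413/8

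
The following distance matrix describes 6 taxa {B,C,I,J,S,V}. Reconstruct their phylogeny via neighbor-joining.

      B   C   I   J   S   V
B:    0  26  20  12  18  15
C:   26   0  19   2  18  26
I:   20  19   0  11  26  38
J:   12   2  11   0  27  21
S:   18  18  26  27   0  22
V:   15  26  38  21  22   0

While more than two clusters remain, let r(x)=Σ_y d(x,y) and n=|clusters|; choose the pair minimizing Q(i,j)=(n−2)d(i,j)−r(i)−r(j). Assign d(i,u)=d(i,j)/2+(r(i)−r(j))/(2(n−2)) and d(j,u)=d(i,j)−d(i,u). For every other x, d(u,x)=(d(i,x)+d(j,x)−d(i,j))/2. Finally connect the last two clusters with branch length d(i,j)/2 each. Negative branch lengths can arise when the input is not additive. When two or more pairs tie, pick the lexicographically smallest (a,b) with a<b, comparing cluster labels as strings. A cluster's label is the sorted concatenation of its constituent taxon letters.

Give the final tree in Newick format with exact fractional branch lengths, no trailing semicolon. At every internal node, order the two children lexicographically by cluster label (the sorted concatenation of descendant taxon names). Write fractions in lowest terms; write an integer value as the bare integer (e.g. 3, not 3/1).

(((B:59/16,V:181/16):47/16,((C:13/4,J:-5/4):10/3,I:32/3):115/16):153/32,S:153/32)

iteration 1: select C,J (d=2, Q=-156); attach at lengths (13/4, -5/4); label the merged cluster CJ
  updated: d(B,CJ)=18, d(CJ,I)=14, d(CJ,S)=43/2, d(CJ,V)=45/2
iteration 2: select CJ,I (d=14, Q=-132); attach at lengths (10/3, 32/3); label the merged cluster CIJ
  updated: d(B,CIJ)=12, d(CIJ,S)=67/4, d(CIJ,V)=93/4
iteration 3: select B,V (d=15, Q=-301/4); attach at lengths (59/16, 181/16); label the merged cluster BV
  updated: d(BV,CIJ)=81/8, d(BV,S)=25/2
iteration 4: select BV,CIJ (d=81/8, Q=-315/8); attach at lengths (47/16, 115/16); label the merged cluster BCIJV
  updated: d(BCIJV,S)=153/16
iteration 5: select BCIJV,S (d=153/16); attach at lengths (153/32, 153/32); label the merged cluster BCIJSV
final tree: (((B:59/16,V:181/16):47/16,((C:13/4,J:-5/4):10/3,I:32/3):115/16):153/32,S:153/32)
total length: 811/16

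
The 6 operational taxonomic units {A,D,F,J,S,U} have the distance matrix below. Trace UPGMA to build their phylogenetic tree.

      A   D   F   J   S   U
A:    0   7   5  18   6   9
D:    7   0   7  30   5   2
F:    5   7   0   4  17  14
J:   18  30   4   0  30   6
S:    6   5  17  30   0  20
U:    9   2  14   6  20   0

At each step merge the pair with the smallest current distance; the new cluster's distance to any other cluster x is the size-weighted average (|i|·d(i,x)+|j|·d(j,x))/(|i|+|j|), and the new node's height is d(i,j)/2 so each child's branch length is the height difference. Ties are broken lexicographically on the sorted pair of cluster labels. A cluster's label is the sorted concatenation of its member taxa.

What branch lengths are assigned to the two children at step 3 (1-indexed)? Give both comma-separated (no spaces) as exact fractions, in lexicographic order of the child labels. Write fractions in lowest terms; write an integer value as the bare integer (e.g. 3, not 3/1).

3,3

iteration 1: select D,U (d=2); attach at lengths (1, 1); label the merged cluster DU
  updated: d(A,DU)=8, d(DU,F)=21/2, d(DU,J)=18, d(DU,S)=25/2
iteration 2: select F,J (d=4); attach at lengths (2, 2); label the merged cluster FJ
  updated: d(A,FJ)=23/2, d(DU,FJ)=57/4, d(FJ,S)=47/2
iteration 3: select A,S (d=6); attach at lengths (3, 3); label the merged cluster AS
  updated: d(AS,DU)=41/4, d(AS,FJ)=35/2
iteration 4: select AS,DU (d=41/4); attach at lengths (17/8, 33/8); label the merged cluster ADSU
  updated: d(ADSU,FJ)=127/8
iteration 5: select ADSU,FJ (d=127/8); attach at lengths (45/16, 95/16); label the merged cluster ADFJSU
final tree: (((A:3,S:3):17/8,(D:1,U:1):33/8):45/16,(F:2,J:2):95/16)
total length: 27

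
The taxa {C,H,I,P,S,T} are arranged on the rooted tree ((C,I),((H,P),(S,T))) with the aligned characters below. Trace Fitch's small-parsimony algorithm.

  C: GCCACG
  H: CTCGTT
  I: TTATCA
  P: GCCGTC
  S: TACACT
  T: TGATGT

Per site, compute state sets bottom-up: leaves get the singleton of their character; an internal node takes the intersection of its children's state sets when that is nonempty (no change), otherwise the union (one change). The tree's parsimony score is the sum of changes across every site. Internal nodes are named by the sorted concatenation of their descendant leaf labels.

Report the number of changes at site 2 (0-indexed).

[col 0] CI: children C:{G}, I:{T} ∪→ {G,T}; cost 1
[col 0] HP: children H:{C}, P:{G} ∪→ {C,G}; cost 1
[col 0] ST: children S:{T}, T:{T} ∩→ {T}; cost 0
[col 0] HPST: children HP:{C,G}, ST:{T} ∪→ {C,G,T}; cost 1
[col 0] CHIPST: children CI:{G,T}, HPST:{C,G,T} ∩→ {G,T}; cost 0
[col 1] CI: children C:{C}, I:{T} ∪→ {C,T}; cost 1
[col 1] HP: children H:{T}, P:{C} ∪→ {C,T}; cost 1
[col 1] ST: children S:{A}, T:{G} ∪→ {A,G}; cost 1
[col 1] HPST: children HP:{C,T}, ST:{A,G} ∪→ {A,C,G,T}; cost 1
[col 1] CHIPST: children CI:{C,T}, HPST:{A,C,G,T} ∩→ {C,T}; cost 0
[col 2] CI: children C:{C}, I:{A} ∪→ {A,C}; cost 1
[col 2] HP: children H:{C}, P:{C} ∩→ {C}; cost 0
[col 2] ST: children S:{C}, T:{A} ∪→ {A,C}; cost 1
[col 2] HPST: children HP:{C}, ST:{A,C} ∩→ {C}; cost 0
[col 2] CHIPST: children CI:{A,C}, HPST:{C} ∩→ {C}; cost 0
[col 3] CI: children C:{A}, I:{T} ∪→ {A,T}; cost 1
[col 3] HP: children H:{G}, P:{G} ∩→ {G}; cost 0
[col 3] ST: children S:{A}, T:{T} ∪→ {A,T}; cost 1
[col 3] HPST: children HP:{G}, ST:{A,T} ∪→ {A,G,T}; cost 1
[col 3] CHIPST: children CI:{A,T}, HPST:{A,G,T} ∩→ {A,T}; cost 0
[col 4] CI: children C:{C}, I:{C} ∩→ {C}; cost 0
[col 4] HP: children H:{T}, P:{T} ∩→ {T}; cost 0
[col 4] ST: children S:{C}, T:{G} ∪→ {C,G}; cost 1
[col 4] HPST: children HP:{T}, ST:{C,G} ∪→ {C,G,T}; cost 1
[col 4] CHIPST: children CI:{C}, HPST:{C,G,T} ∩→ {C}; cost 0
[col 5] CI: children C:{G}, I:{A} ∪→ {A,G}; cost 1
[col 5] HP: children H:{T}, P:{C} ∪→ {C,T}; cost 1
[col 5] ST: children S:{T}, T:{T} ∩→ {T}; cost 0
[col 5] HPST: children HP:{C,T}, ST:{T} ∩→ {T}; cost 0
[col 5] CHIPST: children CI:{A,G}, HPST:{T} ∪→ {A,G,T}; cost 1
per-site changes: [3, 4, 2, 3, 2, 3]; total = 17

2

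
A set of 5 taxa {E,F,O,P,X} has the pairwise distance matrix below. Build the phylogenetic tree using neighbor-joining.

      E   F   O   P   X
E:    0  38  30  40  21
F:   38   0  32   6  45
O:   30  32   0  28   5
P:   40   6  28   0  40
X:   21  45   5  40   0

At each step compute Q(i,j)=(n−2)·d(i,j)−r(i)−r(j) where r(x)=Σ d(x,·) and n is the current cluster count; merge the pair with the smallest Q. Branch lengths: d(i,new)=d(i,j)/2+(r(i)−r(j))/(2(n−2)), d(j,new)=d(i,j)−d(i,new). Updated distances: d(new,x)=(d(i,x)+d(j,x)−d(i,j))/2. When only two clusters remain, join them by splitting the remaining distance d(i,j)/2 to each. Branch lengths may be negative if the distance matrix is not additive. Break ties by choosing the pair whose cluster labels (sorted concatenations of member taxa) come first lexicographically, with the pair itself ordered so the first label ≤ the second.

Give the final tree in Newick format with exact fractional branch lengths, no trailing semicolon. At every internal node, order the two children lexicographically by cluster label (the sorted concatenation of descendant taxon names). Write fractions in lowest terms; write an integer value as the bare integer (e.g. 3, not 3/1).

1. join F+P (d=6, Q=-217) ⇒ FP; edges |F|=25/6, |P|=11/6
  updated: d(E,FP)=36, d(FP,O)=27, d(FP,X)=79/2
2. join E+FP (d=36, Q=-235/2) ⇒ EFP; edges |E|=113/8, |FP|=175/8
  updated: d(EFP,O)=21/2, d(EFP,X)=49/4
3. join EFP+O (d=21/2, Q=-111/4) ⇒ EFOP; edges |EFP|=71/8, |O|=13/8
  updated: d(EFOP,X)=27/8
4. join EFOP+X (d=27/8) ⇒ EFOPX; edges |EFOP|=27/16, |X|=27/16
final tree: (((E:113/8,(F:25/6,P:11/6):175/8):71/8,O:13/8):27/16,X:27/16)
total length: 447/8

(((E:113/8,(F:25/6,P:11/6):175/8):71/8,O:13/8):27/16,X:27/16)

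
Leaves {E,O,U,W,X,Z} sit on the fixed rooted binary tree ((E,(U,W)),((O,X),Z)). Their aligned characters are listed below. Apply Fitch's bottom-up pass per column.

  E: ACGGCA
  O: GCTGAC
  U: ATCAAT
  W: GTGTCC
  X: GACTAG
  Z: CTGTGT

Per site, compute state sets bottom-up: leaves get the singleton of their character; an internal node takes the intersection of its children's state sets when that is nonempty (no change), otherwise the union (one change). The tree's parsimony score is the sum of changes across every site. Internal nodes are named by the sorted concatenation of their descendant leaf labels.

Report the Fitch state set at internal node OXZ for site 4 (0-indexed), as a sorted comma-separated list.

UW@0: {A} ∪ {G} = {A,G} (union, +1)
EUW@0: {A} ∩ {A,G} = {A} (intersection, +0)
OX@0: {G} ∩ {G} = {G} (intersection, +0)
OXZ@0: {G} ∪ {C} = {C,G} (union, +1)
EOUWXZ@0: {A} ∪ {C,G} = {A,C,G} (union, +1)
UW@1: {T} ∩ {T} = {T} (intersection, +0)
EUW@1: {C} ∪ {T} = {C,T} (union, +1)
OX@1: {C} ∪ {A} = {A,C} (union, +1)
OXZ@1: {A,C} ∪ {T} = {A,C,T} (union, +1)
EOUWXZ@1: {C,T} ∩ {A,C,T} = {C,T} (intersection, +0)
UW@2: {C} ∪ {G} = {C,G} (union, +1)
EUW@2: {G} ∩ {C,G} = {G} (intersection, +0)
OX@2: {T} ∪ {C} = {C,T} (union, +1)
OXZ@2: {C,T} ∪ {G} = {C,G,T} (union, +1)
EOUWXZ@2: {G} ∩ {C,G,T} = {G} (intersection, +0)
UW@3: {A} ∪ {T} = {A,T} (union, +1)
EUW@3: {G} ∪ {A,T} = {A,G,T} (union, +1)
OX@3: {G} ∪ {T} = {G,T} (union, +1)
OXZ@3: {G,T} ∩ {T} = {T} (intersection, +0)
EOUWXZ@3: {A,G,T} ∩ {T} = {T} (intersection, +0)
UW@4: {A} ∪ {C} = {A,C} (union, +1)
EUW@4: {C} ∩ {A,C} = {C} (intersection, +0)
OX@4: {A} ∩ {A} = {A} (intersection, +0)
OXZ@4: {A} ∪ {G} = {A,G} (union, +1)
EOUWXZ@4: {C} ∪ {A,G} = {A,C,G} (union, +1)
UW@5: {T} ∪ {C} = {C,T} (union, +1)
EUW@5: {A} ∪ {C,T} = {A,C,T} (union, +1)
OX@5: {C} ∪ {G} = {C,G} (union, +1)
OXZ@5: {C,G} ∪ {T} = {C,G,T} (union, +1)
EOUWXZ@5: {A,C,T} ∩ {C,G,T} = {C,T} (intersection, +0)
per-site changes: [3, 3, 3, 3, 3, 4]; total = 19

A,G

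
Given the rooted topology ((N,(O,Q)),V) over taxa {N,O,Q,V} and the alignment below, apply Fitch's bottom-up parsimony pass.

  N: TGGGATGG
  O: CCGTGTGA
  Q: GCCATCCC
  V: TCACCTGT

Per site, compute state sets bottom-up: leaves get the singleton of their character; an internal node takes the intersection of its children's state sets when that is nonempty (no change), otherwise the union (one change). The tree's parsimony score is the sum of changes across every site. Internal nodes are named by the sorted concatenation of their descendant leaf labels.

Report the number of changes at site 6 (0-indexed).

1

OQ@0: {C} ∪ {G} = {C,G} (union, +1)
NOQ@0: {T} ∪ {C,G} = {C,G,T} (union, +1)
NOQV@0: {C,G,T} ∩ {T} = {T} (intersection, +0)
OQ@1: {C} ∩ {C} = {C} (intersection, +0)
NOQ@1: {G} ∪ {C} = {C,G} (union, +1)
NOQV@1: {C,G} ∩ {C} = {C} (intersection, +0)
OQ@2: {G} ∪ {C} = {C,G} (union, +1)
NOQ@2: {G} ∩ {C,G} = {G} (intersection, +0)
NOQV@2: {G} ∪ {A} = {A,G} (union, +1)
OQ@3: {T} ∪ {A} = {A,T} (union, +1)
NOQ@3: {G} ∪ {A,T} = {A,G,T} (union, +1)
NOQV@3: {A,G,T} ∪ {C} = {A,C,G,T} (union, +1)
OQ@4: {G} ∪ {T} = {G,T} (union, +1)
NOQ@4: {A} ∪ {G,T} = {A,G,T} (union, +1)
NOQV@4: {A,G,T} ∪ {C} = {A,C,G,T} (union, +1)
OQ@5: {T} ∪ {C} = {C,T} (union, +1)
NOQ@5: {T} ∩ {C,T} = {T} (intersection, +0)
NOQV@5: {T} ∩ {T} = {T} (intersection, +0)
OQ@6: {G} ∪ {C} = {C,G} (union, +1)
NOQ@6: {G} ∩ {C,G} = {G} (intersection, +0)
NOQV@6: {G} ∩ {G} = {G} (intersection, +0)
OQ@7: {A} ∪ {C} = {A,C} (union, +1)
NOQ@7: {G} ∪ {A,C} = {A,C,G} (union, +1)
NOQV@7: {A,C,G} ∪ {T} = {A,C,G,T} (union, +1)
per-site changes: [2, 1, 2, 3, 3, 1, 1, 3]; total = 16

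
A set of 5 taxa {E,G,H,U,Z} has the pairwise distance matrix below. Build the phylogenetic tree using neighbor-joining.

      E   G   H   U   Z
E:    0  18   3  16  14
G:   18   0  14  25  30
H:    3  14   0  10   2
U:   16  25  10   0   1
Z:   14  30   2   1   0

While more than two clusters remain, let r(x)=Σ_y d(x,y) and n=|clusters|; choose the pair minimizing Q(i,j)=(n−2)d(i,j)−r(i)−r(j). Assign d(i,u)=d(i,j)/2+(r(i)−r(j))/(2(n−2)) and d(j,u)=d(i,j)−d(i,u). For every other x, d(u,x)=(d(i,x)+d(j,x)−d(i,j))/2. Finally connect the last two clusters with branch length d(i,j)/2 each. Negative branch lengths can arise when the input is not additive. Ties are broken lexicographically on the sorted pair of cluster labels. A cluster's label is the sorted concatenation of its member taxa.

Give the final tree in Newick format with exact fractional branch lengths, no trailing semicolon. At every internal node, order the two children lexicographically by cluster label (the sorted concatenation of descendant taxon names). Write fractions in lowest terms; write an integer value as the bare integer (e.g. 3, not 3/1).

(((E:25/8,G:119/8):23/8,H:-27/8):71/16,(U:4/3,Z:-1/3):71/16)

iteration 1: select U,Z (d=1, Q=-96); attach at lengths (4/3, -1/3); label the merged cluster UZ
  updated: d(E,UZ)=29/2, d(G,UZ)=27, d(H,UZ)=11/2
iteration 2: select E,G (d=18, Q=-117/2); attach at lengths (25/8, 119/8); label the merged cluster EG
  updated: d(EG,H)=-1/2, d(EG,UZ)=47/4
iteration 3: select EG,H (d=-1/2, Q=-67/4); attach at lengths (23/8, -27/8); label the merged cluster EGH
  updated: d(EGH,UZ)=71/8
iteration 4: select EGH,UZ (d=71/8); attach at lengths (71/16, 71/16); label the merged cluster EGHUZ
final tree: (((E:25/8,G:119/8):23/8,H:-27/8):71/16,(U:4/3,Z:-1/3):71/16)
total length: 219/8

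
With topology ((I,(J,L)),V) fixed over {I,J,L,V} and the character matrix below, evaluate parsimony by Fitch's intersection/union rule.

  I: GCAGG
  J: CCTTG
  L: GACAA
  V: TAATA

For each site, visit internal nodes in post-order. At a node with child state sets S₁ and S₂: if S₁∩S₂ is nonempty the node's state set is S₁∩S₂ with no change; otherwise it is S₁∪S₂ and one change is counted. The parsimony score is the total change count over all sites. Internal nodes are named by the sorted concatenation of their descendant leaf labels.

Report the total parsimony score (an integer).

JL@0: {C} ∪ {G} = {C,G} (union, +1)
IJL@0: {G} ∩ {C,G} = {G} (intersection, +0)
IJLV@0: {G} ∪ {T} = {G,T} (union, +1)
JL@1: {C} ∪ {A} = {A,C} (union, +1)
IJL@1: {C} ∩ {A,C} = {C} (intersection, +0)
IJLV@1: {C} ∪ {A} = {A,C} (union, +1)
JL@2: {T} ∪ {C} = {C,T} (union, +1)
IJL@2: {A} ∪ {C,T} = {A,C,T} (union, +1)
IJLV@2: {A,C,T} ∩ {A} = {A} (intersection, +0)
JL@3: {T} ∪ {A} = {A,T} (union, +1)
IJL@3: {G} ∪ {A,T} = {A,G,T} (union, +1)
IJLV@3: {A,G,T} ∩ {T} = {T} (intersection, +0)
JL@4: {G} ∪ {A} = {A,G} (union, +1)
IJL@4: {G} ∩ {A,G} = {G} (intersection, +0)
IJLV@4: {G} ∪ {A} = {A,G} (union, +1)
per-site changes: [2, 2, 2, 2, 2]; total = 10

10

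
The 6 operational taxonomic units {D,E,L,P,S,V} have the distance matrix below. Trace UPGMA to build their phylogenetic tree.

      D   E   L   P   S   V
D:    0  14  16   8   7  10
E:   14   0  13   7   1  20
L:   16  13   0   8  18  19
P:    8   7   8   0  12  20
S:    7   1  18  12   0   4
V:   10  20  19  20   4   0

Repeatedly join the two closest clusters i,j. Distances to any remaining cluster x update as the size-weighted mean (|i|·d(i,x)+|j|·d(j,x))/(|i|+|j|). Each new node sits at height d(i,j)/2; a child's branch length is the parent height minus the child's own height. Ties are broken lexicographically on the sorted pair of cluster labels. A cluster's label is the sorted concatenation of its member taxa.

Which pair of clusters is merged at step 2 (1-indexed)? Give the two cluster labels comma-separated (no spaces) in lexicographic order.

D,P

1. join E+S (d=1) ⇒ ES; edges |E|=1/2, |S|=1/2
  updated: d(D,ES)=21/2, d(ES,L)=31/2, d(ES,P)=19/2, d(ES,V)=12
2. join D+P (d=8) ⇒ DP; edges |D|=4, |P|=4
  updated: d(DP,ES)=10, d(DP,L)=12, d(DP,V)=15
3. join DP+ES (d=10) ⇒ DEPS; edges |DP|=1, |ES|=9/2
  updated: d(DEPS,L)=55/4, d(DEPS,V)=27/2
4. join DEPS+V (d=27/2) ⇒ DEPSV; edges |DEPS|=7/4, |V|=27/4
  updated: d(DEPSV,L)=74/5
5. join DEPSV+L (d=74/5) ⇒ DELPSV; edges |DEPSV|=13/20, |L|=37/5
final tree: ((((D:4,P:4):1,(E:1/2,S:1/2):9/2):7/4,V:27/4):13/20,L:37/5)
total length: 621/20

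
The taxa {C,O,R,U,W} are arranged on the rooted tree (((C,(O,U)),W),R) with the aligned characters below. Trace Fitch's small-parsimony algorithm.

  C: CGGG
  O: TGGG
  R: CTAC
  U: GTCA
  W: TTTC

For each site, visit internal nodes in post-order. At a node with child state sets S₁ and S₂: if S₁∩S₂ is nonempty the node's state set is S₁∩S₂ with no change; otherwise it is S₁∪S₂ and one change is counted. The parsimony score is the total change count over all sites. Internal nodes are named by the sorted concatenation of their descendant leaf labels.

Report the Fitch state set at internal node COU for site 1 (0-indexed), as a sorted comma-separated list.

[col 0] OU: children O:{T}, U:{G} ∪→ {G,T}; cost 1
[col 0] COU: children C:{C}, OU:{G,T} ∪→ {C,G,T}; cost 1
[col 0] COUW: children COU:{C,G,T}, W:{T} ∩→ {T}; cost 0
[col 0] CORUW: children COUW:{T}, R:{C} ∪→ {C,T}; cost 1
[col 1] OU: children O:{G}, U:{T} ∪→ {G,T}; cost 1
[col 1] COU: children C:{G}, OU:{G,T} ∩→ {G}; cost 0
[col 1] COUW: children COU:{G}, W:{T} ∪→ {G,T}; cost 1
[col 1] CORUW: children COUW:{G,T}, R:{T} ∩→ {T}; cost 0
[col 2] OU: children O:{G}, U:{C} ∪→ {C,G}; cost 1
[col 2] COU: children C:{G}, OU:{C,G} ∩→ {G}; cost 0
[col 2] COUW: children COU:{G}, W:{T} ∪→ {G,T}; cost 1
[col 2] CORUW: children COUW:{G,T}, R:{A} ∪→ {A,G,T}; cost 1
[col 3] OU: children O:{G}, U:{A} ∪→ {A,G}; cost 1
[col 3] COU: children C:{G}, OU:{A,G} ∩→ {G}; cost 0
[col 3] COUW: children COU:{G}, W:{C} ∪→ {C,G}; cost 1
[col 3] CORUW: children COUW:{C,G}, R:{C} ∩→ {C}; cost 0
per-site changes: [3, 2, 3, 2]; total = 10

G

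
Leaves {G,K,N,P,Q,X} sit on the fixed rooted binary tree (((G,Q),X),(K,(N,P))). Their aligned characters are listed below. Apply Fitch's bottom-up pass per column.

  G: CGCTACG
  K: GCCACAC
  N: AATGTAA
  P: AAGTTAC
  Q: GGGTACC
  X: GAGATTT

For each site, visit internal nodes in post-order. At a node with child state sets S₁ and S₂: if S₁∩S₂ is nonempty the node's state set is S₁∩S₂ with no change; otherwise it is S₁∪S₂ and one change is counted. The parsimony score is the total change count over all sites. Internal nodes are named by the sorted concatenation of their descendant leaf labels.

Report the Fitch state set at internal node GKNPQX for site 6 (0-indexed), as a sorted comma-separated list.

GQ@0: {C} ∪ {G} = {C,G} (union, +1)
GQX@0: {C,G} ∩ {G} = {G} (intersection, +0)
NP@0: {A} ∩ {A} = {A} (intersection, +0)
KNP@0: {G} ∪ {A} = {A,G} (union, +1)
GKNPQX@0: {G} ∩ {A,G} = {G} (intersection, +0)
GQ@1: {G} ∩ {G} = {G} (intersection, +0)
GQX@1: {G} ∪ {A} = {A,G} (union, +1)
NP@1: {A} ∩ {A} = {A} (intersection, +0)
KNP@1: {C} ∪ {A} = {A,C} (union, +1)
GKNPQX@1: {A,G} ∩ {A,C} = {A} (intersection, +0)
GQ@2: {C} ∪ {G} = {C,G} (union, +1)
GQX@2: {C,G} ∩ {G} = {G} (intersection, +0)
NP@2: {T} ∪ {G} = {G,T} (union, +1)
KNP@2: {C} ∪ {G,T} = {C,G,T} (union, +1)
GKNPQX@2: {G} ∩ {C,G,T} = {G} (intersection, +0)
GQ@3: {T} ∩ {T} = {T} (intersection, +0)
GQX@3: {T} ∪ {A} = {A,T} (union, +1)
NP@3: {G} ∪ {T} = {G,T} (union, +1)
KNP@3: {A} ∪ {G,T} = {A,G,T} (union, +1)
GKNPQX@3: {A,T} ∩ {A,G,T} = {A,T} (intersection, +0)
GQ@4: {A} ∩ {A} = {A} (intersection, +0)
GQX@4: {A} ∪ {T} = {A,T} (union, +1)
NP@4: {T} ∩ {T} = {T} (intersection, +0)
KNP@4: {C} ∪ {T} = {C,T} (union, +1)
GKNPQX@4: {A,T} ∩ {C,T} = {T} (intersection, +0)
GQ@5: {C} ∩ {C} = {C} (intersection, +0)
GQX@5: {C} ∪ {T} = {C,T} (union, +1)
NP@5: {A} ∩ {A} = {A} (intersection, +0)
KNP@5: {A} ∩ {A} = {A} (intersection, +0)
GKNPQX@5: {C,T} ∪ {A} = {A,C,T} (union, +1)
GQ@6: {G} ∪ {C} = {C,G} (union, +1)
GQX@6: {C,G} ∪ {T} = {C,G,T} (union, +1)
NP@6: {A} ∪ {C} = {A,C} (union, +1)
KNP@6: {C} ∩ {A,C} = {C} (intersection, +0)
GKNPQX@6: {C,G,T} ∩ {C} = {C} (intersection, +0)
per-site changes: [2, 2, 3, 3, 2, 2, 3]; total = 17

C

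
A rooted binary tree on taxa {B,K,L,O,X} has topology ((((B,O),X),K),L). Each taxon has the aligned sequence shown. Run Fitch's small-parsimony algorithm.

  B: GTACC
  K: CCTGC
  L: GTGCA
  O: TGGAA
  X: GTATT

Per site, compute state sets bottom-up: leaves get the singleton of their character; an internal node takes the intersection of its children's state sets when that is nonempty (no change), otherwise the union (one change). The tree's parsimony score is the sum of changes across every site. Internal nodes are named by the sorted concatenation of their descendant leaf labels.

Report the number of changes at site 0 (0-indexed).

BO@0: {G} ∪ {T} = {G,T} (union, +1)
BOX@0: {G,T} ∩ {G} = {G} (intersection, +0)
BKOX@0: {G} ∪ {C} = {C,G} (union, +1)
BKLOX@0: {C,G} ∩ {G} = {G} (intersection, +0)
BO@1: {T} ∪ {G} = {G,T} (union, +1)
BOX@1: {G,T} ∩ {T} = {T} (intersection, +0)
BKOX@1: {T} ∪ {C} = {C,T} (union, +1)
BKLOX@1: {C,T} ∩ {T} = {T} (intersection, +0)
BO@2: {A} ∪ {G} = {A,G} (union, +1)
BOX@2: {A,G} ∩ {A} = {A} (intersection, +0)
BKOX@2: {A} ∪ {T} = {A,T} (union, +1)
BKLOX@2: {A,T} ∪ {G} = {A,G,T} (union, +1)
BO@3: {C} ∪ {A} = {A,C} (union, +1)
BOX@3: {A,C} ∪ {T} = {A,C,T} (union, +1)
BKOX@3: {A,C,T} ∪ {G} = {A,C,G,T} (union, +1)
BKLOX@3: {A,C,G,T} ∩ {C} = {C} (intersection, +0)
BO@4: {C} ∪ {A} = {A,C} (union, +1)
BOX@4: {A,C} ∪ {T} = {A,C,T} (union, +1)
BKOX@4: {A,C,T} ∩ {C} = {C} (intersection, +0)
BKLOX@4: {C} ∪ {A} = {A,C} (union, +1)
per-site changes: [2, 2, 3, 3, 3]; total = 13

2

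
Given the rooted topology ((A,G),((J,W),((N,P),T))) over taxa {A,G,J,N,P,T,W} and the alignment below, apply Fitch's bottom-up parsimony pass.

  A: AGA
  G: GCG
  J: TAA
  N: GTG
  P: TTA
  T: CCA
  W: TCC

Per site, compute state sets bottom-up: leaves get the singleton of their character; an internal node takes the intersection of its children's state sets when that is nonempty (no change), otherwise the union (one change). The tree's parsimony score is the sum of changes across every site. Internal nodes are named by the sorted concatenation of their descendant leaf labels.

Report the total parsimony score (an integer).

10

AG@0: {A} ∪ {G} = {A,G} (union, +1)
JW@0: {T} ∩ {T} = {T} (intersection, +0)
NP@0: {G} ∪ {T} = {G,T} (union, +1)
NPT@0: {G,T} ∪ {C} = {C,G,T} (union, +1)
JNPTW@0: {T} ∩ {C,G,T} = {T} (intersection, +0)
AGJNPTW@0: {A,G} ∪ {T} = {A,G,T} (union, +1)
AG@1: {G} ∪ {C} = {C,G} (union, +1)
JW@1: {A} ∪ {C} = {A,C} (union, +1)
NP@1: {T} ∩ {T} = {T} (intersection, +0)
NPT@1: {T} ∪ {C} = {C,T} (union, +1)
JNPTW@1: {A,C} ∩ {C,T} = {C} (intersection, +0)
AGJNPTW@1: {C,G} ∩ {C} = {C} (intersection, +0)
AG@2: {A} ∪ {G} = {A,G} (union, +1)
JW@2: {A} ∪ {C} = {A,C} (union, +1)
NP@2: {G} ∪ {A} = {A,G} (union, +1)
NPT@2: {A,G} ∩ {A} = {A} (intersection, +0)
JNPTW@2: {A,C} ∩ {A} = {A} (intersection, +0)
AGJNPTW@2: {A,G} ∩ {A} = {A} (intersection, +0)
per-site changes: [4, 3, 3]; total = 10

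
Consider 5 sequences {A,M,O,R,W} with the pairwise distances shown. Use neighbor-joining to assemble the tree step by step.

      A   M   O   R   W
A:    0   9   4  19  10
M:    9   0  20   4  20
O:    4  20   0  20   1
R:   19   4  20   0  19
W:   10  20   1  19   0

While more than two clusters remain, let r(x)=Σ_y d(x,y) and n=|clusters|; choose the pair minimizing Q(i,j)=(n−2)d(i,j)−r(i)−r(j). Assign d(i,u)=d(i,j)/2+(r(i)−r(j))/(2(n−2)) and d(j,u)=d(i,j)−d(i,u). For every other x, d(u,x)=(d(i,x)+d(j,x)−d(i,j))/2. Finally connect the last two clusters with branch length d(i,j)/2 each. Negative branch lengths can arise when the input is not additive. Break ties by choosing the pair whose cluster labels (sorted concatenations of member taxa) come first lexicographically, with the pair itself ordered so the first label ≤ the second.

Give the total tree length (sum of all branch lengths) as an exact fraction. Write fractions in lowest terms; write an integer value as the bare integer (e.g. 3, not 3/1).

183/8

step 1: merge (M,R) at d=4, Q=-103; branch lengths M→1/2, R→7/2; new cluster MR
  updated: d(A,MR)=12, d(MR,O)=18, d(MR,W)=35/2
step 2: merge (A,MR) at d=12, Q=-99/2; branch lengths A→5/8, MR→91/8; new cluster AMR
  updated: d(AMR,O)=5, d(AMR,W)=31/4
step 3: merge (AMR,O) at d=5, Q=-55/4; branch lengths AMR→47/8, O→-7/8; new cluster AMOR
  updated: d(AMOR,W)=15/8
step 4: merge (AMOR,W) at d=15/8; branch lengths AMOR→15/16, W→15/16; new cluster AMORW
final tree: (((A:5/8,(M:1/2,R:7/2):91/8):47/8,O:-7/8):15/16,W:15/16)
total length: 183/8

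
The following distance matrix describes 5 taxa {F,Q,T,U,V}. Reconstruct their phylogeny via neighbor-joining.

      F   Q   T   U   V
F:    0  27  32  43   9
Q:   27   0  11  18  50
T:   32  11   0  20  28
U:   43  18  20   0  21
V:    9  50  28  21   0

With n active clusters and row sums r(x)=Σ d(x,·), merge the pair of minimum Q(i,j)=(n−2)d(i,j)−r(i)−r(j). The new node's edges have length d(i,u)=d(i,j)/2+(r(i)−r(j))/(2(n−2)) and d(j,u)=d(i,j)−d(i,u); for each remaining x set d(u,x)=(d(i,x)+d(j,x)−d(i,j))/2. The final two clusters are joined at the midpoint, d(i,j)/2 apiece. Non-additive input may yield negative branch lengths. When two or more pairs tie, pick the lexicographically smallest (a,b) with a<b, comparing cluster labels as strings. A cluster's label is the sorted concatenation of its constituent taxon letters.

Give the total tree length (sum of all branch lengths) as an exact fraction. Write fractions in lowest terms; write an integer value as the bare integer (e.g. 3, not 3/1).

421/8

step 1: merge (F,V) at d=9, Q=-192; branch lengths F→5, V→4; new cluster FV
  updated: d(FV,Q)=34, d(FV,T)=51/2, d(FV,U)=55/2
step 2: merge (FV,U) at d=55/2, Q=-195/2; branch lengths FV→153/8, U→67/8; new cluster FUV
  updated: d(FUV,Q)=49/4, d(FUV,T)=9
step 3: merge (FUV,Q) at d=49/4, Q=-129/4; branch lengths FUV→41/8, Q→57/8; new cluster FQUV
  updated: d(FQUV,T)=31/8
step 4: merge (FQUV,T) at d=31/8; branch lengths FQUV→31/16, T→31/16; new cluster FQTUV
final tree: ((((F:5,V:4):153/8,U:67/8):41/8,Q:57/8):31/16,T:31/16)
total length: 421/8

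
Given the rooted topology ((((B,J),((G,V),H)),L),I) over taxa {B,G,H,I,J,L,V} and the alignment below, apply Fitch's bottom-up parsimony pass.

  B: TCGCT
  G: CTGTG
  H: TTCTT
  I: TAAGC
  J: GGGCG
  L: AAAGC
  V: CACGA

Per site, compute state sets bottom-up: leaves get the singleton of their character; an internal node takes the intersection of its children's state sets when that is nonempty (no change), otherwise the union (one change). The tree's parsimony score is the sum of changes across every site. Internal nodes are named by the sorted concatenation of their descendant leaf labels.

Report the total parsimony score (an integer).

BJ@0: {T} ∪ {G} = {G,T} (union, +1)
GV@0: {C} ∩ {C} = {C} (intersection, +0)
GHV@0: {C} ∪ {T} = {C,T} (union, +1)
BGHJV@0: {G,T} ∩ {C,T} = {T} (intersection, +0)
BGHJLV@0: {T} ∪ {A} = {A,T} (union, +1)
BGHIJLV@0: {A,T} ∩ {T} = {T} (intersection, +0)
BJ@1: {C} ∪ {G} = {C,G} (union, +1)
GV@1: {T} ∪ {A} = {A,T} (union, +1)
GHV@1: {A,T} ∩ {T} = {T} (intersection, +0)
BGHJV@1: {C,G} ∪ {T} = {C,G,T} (union, +1)
BGHJLV@1: {C,G,T} ∪ {A} = {A,C,G,T} (union, +1)
BGHIJLV@1: {A,C,G,T} ∩ {A} = {A} (intersection, +0)
BJ@2: {G} ∩ {G} = {G} (intersection, +0)
GV@2: {G} ∪ {C} = {C,G} (union, +1)
GHV@2: {C,G} ∩ {C} = {C} (intersection, +0)
BGHJV@2: {G} ∪ {C} = {C,G} (union, +1)
BGHJLV@2: {C,G} ∪ {A} = {A,C,G} (union, +1)
BGHIJLV@2: {A,C,G} ∩ {A} = {A} (intersection, +0)
BJ@3: {C} ∩ {C} = {C} (intersection, +0)
GV@3: {T} ∪ {G} = {G,T} (union, +1)
GHV@3: {G,T} ∩ {T} = {T} (intersection, +0)
BGHJV@3: {C} ∪ {T} = {C,T} (union, +1)
BGHJLV@3: {C,T} ∪ {G} = {C,G,T} (union, +1)
BGHIJLV@3: {C,G,T} ∩ {G} = {G} (intersection, +0)
BJ@4: {T} ∪ {G} = {G,T} (union, +1)
GV@4: {G} ∪ {A} = {A,G} (union, +1)
GHV@4: {A,G} ∪ {T} = {A,G,T} (union, +1)
BGHJV@4: {G,T} ∩ {A,G,T} = {G,T} (intersection, +0)
BGHJLV@4: {G,T} ∪ {C} = {C,G,T} (union, +1)
BGHIJLV@4: {C,G,T} ∩ {C} = {C} (intersection, +0)
per-site changes: [3, 4, 3, 3, 4]; total = 17

17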